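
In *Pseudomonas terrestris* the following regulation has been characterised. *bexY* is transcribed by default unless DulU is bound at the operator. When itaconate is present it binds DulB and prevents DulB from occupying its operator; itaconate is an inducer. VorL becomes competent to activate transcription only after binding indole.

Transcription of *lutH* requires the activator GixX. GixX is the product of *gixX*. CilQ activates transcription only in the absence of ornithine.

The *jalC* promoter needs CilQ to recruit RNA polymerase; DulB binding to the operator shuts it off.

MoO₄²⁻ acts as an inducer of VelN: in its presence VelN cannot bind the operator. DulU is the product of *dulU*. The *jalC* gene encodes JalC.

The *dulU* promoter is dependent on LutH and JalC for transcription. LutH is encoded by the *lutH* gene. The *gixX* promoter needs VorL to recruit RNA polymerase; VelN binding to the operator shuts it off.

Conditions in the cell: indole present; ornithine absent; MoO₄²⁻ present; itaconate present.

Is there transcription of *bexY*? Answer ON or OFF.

OFF

MoO₄²⁻ is present, so VelN is inactive.
Indole is present, so VorL is active.
No repressor is bound and VorL is active, so *gixX* is transcribed.
So GixX is produced and active.
No repressor is bound and GixX is active, so *lutH* is transcribed.
So LutH is produced and active.
Itaconate is present, so DulB is inactive.
Ornithine is absent, so CilQ is active.
No repressor is bound and CilQ is active, so *jalC* is transcribed.
So JalC is produced and active.
No repressor is bound and LutH and JalC are active, so *dulU* is transcribed.
So DulU is produced and active.
With repressor DulU bound, *bexY* is not transcribed.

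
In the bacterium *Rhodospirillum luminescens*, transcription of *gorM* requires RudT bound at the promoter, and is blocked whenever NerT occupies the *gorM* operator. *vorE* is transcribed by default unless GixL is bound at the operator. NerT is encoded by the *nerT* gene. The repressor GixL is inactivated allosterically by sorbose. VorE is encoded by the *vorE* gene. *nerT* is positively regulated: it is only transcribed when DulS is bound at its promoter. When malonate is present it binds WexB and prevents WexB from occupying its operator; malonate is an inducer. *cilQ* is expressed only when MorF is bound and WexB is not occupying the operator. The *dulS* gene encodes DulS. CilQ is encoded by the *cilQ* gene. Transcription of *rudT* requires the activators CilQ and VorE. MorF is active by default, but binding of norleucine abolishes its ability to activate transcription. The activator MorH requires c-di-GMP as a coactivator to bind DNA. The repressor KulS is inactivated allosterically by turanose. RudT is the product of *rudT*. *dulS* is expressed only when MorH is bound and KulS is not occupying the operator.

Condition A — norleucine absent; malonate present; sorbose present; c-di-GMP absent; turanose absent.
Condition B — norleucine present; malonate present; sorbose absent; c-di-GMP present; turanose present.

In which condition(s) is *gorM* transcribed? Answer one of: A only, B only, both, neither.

Condition A:
Norleucine is absent, so MorF is active.
Malonate is present, so WexB is inactive.
No repressor is bound and MorF is active, so *cilQ* is transcribed.
So CilQ is produced and active.
Sorbose is present, so GixL is inactive.
With no repressor bound, *vorE* is transcribed.
So VorE is produced and active.
No repressor is bound and CilQ and VorE are active, so *rudT* is transcribed.
So RudT is produced and active.
c-di-GMP is absent, so MorH is inactive.
Turanose is absent, so KulS is active.
With repressor KulS bound, *dulS* is not transcribed.
So DulS is not produced.
Required activator DulS is absent, so *nerT* is not transcribed.
So NerT is not produced.
No repressor is bound and RudT is active, so *gorM* is transcribed.
→ *gorM* is ON in A.
Condition B:
Norleucine is present, so MorF is inactive.
Malonate is present, so WexB is inactive.
Required activator MorF is absent, so *cilQ* is not transcribed.
So CilQ is not produced.
Sorbose is absent, so GixL is active.
With repressor GixL bound, *vorE* is not transcribed.
So VorE is not produced.
Required activator CilQ is absent, so *rudT* is not transcribed.
So RudT is not produced.
c-di-GMP is present, so MorH is active.
Turanose is present, so KulS is inactive.
No repressor is bound and MorH is active, so *dulS* is transcribed.
So DulS is produced and active.
No repressor is bound and DulS is active, so *nerT* is transcribed.
So NerT is produced and active.
With repressor NerT bound, *gorM* is not transcribed.
→ *gorM* is OFF in B.

A only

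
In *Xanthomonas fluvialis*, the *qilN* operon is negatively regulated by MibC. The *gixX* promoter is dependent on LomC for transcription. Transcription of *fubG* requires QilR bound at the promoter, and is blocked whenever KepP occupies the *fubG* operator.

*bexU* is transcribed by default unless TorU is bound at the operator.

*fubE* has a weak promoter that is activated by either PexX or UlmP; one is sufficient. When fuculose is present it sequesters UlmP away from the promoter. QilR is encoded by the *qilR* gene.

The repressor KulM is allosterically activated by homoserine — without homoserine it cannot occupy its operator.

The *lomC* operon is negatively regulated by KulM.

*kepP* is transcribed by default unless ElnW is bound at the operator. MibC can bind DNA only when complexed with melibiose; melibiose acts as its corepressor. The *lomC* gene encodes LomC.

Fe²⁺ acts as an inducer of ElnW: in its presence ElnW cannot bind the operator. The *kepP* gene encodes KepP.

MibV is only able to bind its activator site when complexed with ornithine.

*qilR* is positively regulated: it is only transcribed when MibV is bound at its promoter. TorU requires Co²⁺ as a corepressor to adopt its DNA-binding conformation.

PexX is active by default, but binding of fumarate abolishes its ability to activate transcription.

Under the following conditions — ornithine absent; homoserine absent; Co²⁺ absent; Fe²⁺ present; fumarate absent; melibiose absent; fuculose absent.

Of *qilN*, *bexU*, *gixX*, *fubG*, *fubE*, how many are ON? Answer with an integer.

Melibiose is absent, so MibC is inactive.
With no repressor bound, *qilN* is transcribed.
→ *qilN* is ON.
Co²⁺ is absent, so TorU is inactive.
With no repressor bound, *bexU* is transcribed.
→ *bexU* is ON.
Homoserine is absent, so KulM is inactive.
With no repressor bound, *lomC* is transcribed.
So LomC is produced and active.
No repressor is bound and LomC is active, so *gixX* is transcribed.
→ *gixX* is ON.
Fe²⁺ is present, so ElnW is inactive.
With no repressor bound, *kepP* is transcribed.
So KepP is produced and active.
Ornithine is absent, so MibV is inactive.
Required activator MibV is absent, so *qilR* is not transcribed.
So QilR is not produced.
With repressor KepP bound, *fubG* is not transcribed.
→ *fubG* is OFF.
Fumarate is absent, so PexX is active.
Fuculose is absent, so UlmP is active.
Activator PexX is present, so *fubE* is transcribed.
→ *fubE* is ON.
4 of the 5 genes are transcribed.

4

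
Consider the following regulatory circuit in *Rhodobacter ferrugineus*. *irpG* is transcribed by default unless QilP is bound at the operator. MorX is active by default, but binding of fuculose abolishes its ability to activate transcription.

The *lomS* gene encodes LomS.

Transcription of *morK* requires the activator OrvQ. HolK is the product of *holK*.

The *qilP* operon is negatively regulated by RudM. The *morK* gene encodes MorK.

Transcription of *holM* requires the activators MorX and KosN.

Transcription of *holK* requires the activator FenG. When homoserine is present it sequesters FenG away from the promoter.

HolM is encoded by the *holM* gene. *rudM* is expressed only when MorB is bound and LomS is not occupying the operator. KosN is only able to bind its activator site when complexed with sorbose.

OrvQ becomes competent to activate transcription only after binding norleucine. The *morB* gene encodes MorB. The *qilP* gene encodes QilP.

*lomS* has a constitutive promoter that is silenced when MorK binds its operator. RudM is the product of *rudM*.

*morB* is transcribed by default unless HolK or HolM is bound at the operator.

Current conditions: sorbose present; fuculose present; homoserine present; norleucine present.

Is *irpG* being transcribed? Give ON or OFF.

ON

Homoserine is present, so FenG is inactive.
Required activator FenG is absent, so *holK* is not transcribed.
So HolK is not produced.
Fuculose is present, so MorX is inactive.
Sorbose is present, so KosN is active.
Required activator MorX is absent, so *holM* is not transcribed.
So HolM is not produced.
With no repressor bound, *morB* is transcribed.
So MorB is produced and active.
Norleucine is present, so OrvQ is active.
No repressor is bound and OrvQ is active, so *morK* is transcribed.
So MorK is produced and active.
With repressor MorK bound, *lomS* is not transcribed.
So LomS is not produced.
No repressor is bound and MorB is active, so *rudM* is transcribed.
So RudM is produced and active.
With repressor RudM bound, *qilP* is not transcribed.
So QilP is not produced.
With no repressor bound, *irpG* is transcribed.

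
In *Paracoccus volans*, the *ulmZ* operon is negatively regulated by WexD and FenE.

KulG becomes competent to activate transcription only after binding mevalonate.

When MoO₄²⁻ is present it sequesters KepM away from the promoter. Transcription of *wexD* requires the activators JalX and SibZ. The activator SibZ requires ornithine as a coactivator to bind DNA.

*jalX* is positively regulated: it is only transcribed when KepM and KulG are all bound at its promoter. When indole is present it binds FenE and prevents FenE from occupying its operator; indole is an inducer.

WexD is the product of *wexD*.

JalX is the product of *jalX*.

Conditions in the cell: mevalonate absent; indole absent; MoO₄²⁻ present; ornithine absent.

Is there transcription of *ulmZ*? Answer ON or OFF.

OFF

MoO₄²⁻ is present, so KepM is inactive.
Mevalonate is absent, so KulG is inactive.
Required activator KepM is absent, so *jalX* is not transcribed.
So JalX is not produced.
Ornithine is absent, so SibZ is inactive.
Required activator JalX is absent, so *wexD* is not transcribed.
So WexD is not produced.
Indole is absent, so FenE is active.
With repressor FenE bound, *ulmZ* is not transcribed.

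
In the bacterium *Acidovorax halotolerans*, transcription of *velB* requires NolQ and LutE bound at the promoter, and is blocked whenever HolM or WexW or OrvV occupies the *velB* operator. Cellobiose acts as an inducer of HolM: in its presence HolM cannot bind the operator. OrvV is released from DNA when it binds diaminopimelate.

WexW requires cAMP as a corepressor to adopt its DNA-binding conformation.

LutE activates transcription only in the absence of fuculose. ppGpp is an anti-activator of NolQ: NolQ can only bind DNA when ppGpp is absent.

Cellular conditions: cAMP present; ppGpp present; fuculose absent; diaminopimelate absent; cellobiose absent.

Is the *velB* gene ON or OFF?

OFF

Cellobiose is absent, so HolM is active.
ppGpp is present, so NolQ is inactive.
Fuculose is absent, so LutE is active.
cAMP is present, so WexW is active.
Diaminopimelate is absent, so OrvV is active.
With repressor HolM bound, *velB* is not transcribed.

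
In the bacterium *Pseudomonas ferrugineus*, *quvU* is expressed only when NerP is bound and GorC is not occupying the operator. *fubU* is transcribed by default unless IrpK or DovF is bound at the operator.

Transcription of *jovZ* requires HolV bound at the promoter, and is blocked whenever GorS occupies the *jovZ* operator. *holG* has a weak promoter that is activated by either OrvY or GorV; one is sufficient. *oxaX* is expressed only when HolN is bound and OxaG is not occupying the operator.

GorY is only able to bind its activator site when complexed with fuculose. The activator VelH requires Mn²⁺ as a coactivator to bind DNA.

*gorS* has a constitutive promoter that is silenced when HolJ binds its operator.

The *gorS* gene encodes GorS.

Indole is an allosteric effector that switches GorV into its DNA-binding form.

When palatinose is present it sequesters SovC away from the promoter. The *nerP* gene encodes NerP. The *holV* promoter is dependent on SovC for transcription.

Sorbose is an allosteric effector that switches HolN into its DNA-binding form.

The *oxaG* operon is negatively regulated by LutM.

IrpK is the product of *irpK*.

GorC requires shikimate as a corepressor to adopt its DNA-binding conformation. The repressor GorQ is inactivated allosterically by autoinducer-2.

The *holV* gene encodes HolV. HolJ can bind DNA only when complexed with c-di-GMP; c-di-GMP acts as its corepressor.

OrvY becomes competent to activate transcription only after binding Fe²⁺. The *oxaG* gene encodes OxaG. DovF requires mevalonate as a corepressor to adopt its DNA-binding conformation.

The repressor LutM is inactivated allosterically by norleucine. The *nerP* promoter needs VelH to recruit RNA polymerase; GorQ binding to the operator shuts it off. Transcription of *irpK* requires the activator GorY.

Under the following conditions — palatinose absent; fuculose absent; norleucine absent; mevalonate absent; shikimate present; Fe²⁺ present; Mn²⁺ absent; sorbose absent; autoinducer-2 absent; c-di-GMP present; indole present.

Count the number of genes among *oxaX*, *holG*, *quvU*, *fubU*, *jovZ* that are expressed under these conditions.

3

Sorbose is absent, so HolN is inactive.
Norleucine is absent, so LutM is active.
With repressor LutM bound, *oxaG* is not transcribed.
So OxaG is not produced.
Required activator HolN is absent, so *oxaX* is not transcribed.
→ *oxaX* is OFF.
Fe²⁺ is present, so OrvY is active.
Indole is present, so GorV is active.
Activator OrvY is present, so *holG* is transcribed.
→ *holG* is ON.
Shikimate is present, so GorC is active.
Mn²⁺ is absent, so VelH is inactive.
Autoinducer-2 is absent, so GorQ is active.
With repressor GorQ bound, *nerP* is not transcribed.
So NerP is not produced.
With repressor GorC bound, *quvU* is not transcribed.
→ *quvU* is OFF.
Fuculose is absent, so GorY is inactive.
Required activator GorY is absent, so *irpK* is not transcribed.
So IrpK is not produced.
Mevalonate is absent, so DovF is inactive.
With no repressor bound, *fubU* is transcribed.
→ *fubU* is ON.
Palatinose is absent, so SovC is active.
No repressor is bound and SovC is active, so *holV* is transcribed.
So HolV is produced and active.
c-di-GMP is present, so HolJ is active.
With repressor HolJ bound, *gorS* is not transcribed.
So GorS is not produced.
No repressor is bound and HolV is active, so *jovZ* is transcribed.
→ *jovZ* is ON.
3 of the 5 genes are transcribed.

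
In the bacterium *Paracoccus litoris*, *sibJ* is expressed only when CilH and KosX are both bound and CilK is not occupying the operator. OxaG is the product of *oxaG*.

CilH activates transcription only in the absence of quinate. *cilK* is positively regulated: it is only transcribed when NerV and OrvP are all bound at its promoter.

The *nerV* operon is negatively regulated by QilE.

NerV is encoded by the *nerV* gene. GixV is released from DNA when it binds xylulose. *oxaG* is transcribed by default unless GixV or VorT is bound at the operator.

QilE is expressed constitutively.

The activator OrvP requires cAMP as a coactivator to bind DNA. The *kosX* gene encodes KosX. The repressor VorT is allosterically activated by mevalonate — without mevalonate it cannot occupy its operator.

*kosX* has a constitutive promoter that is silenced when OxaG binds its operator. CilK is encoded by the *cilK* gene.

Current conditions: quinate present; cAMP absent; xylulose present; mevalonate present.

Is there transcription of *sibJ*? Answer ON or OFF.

QilE is produced constitutively and is active.
With repressor QilE bound, *nerV* is not transcribed.
So NerV is not produced.
cAMP is absent, so OrvP is inactive.
Required activator NerV is absent, so *cilK* is not transcribed.
So CilK is not produced.
Quinate is present, so CilH is inactive.
Xylulose is present, so GixV is inactive.
Mevalonate is present, so VorT is active.
With repressor VorT bound, *oxaG* is not transcribed.
So OxaG is not produced.
With no repressor bound, *kosX* is transcribed.
So KosX is produced and active.
Required activator CilH is absent, so *sibJ* is not transcribed.

OFF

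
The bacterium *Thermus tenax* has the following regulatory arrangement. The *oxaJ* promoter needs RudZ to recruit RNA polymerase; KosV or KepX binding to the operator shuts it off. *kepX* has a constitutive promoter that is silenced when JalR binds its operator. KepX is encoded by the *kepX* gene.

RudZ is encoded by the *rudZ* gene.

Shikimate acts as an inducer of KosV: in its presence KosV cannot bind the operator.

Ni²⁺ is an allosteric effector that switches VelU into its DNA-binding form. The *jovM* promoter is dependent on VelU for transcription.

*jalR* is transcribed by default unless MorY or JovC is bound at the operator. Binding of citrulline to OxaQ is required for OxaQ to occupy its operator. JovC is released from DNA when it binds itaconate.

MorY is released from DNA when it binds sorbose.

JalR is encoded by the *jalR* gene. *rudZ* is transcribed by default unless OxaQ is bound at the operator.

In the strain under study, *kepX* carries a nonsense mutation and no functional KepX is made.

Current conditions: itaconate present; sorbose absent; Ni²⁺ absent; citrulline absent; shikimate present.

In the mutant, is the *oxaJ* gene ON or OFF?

ON

Shikimate is present, so KosV is inactive.
KepX is non-functional in this strain, so it has no effect.
Citrulline is absent, so OxaQ is inactive.
With no repressor bound, *rudZ* is transcribed.
So RudZ is produced and active.
No repressor is bound and RudZ is active, so *oxaJ* is transcribed.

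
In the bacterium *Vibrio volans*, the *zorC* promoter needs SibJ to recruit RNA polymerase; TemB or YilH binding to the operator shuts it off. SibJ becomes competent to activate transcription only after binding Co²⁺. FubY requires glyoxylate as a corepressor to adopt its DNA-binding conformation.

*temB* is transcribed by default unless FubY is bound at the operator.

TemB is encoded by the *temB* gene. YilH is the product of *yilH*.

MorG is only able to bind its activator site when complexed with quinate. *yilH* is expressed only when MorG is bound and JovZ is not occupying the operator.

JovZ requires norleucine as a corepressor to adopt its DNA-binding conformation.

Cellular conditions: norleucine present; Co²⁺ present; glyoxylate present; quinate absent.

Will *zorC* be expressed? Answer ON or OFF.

ON

Glyoxylate is present, so FubY is active.
With repressor FubY bound, *temB* is not transcribed.
So TemB is not produced.
Co²⁺ is present, so SibJ is active.
Norleucine is present, so JovZ is active.
Quinate is absent, so MorG is inactive.
With repressor JovZ bound, *yilH* is not transcribed.
So YilH is not produced.
No repressor is bound and SibJ is active, so *zorC* is transcribed.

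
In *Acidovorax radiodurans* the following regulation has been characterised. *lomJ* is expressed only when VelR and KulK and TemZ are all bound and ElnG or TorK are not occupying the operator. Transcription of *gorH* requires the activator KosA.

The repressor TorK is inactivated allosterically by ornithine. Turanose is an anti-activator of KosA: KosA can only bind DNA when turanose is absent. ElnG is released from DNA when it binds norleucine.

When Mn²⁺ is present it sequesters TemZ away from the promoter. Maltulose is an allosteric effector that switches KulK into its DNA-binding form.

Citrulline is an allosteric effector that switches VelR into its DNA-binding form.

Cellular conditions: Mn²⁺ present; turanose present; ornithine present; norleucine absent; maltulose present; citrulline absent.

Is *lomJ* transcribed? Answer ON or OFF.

OFF

Citrulline is absent, so VelR is inactive.
Norleucine is absent, so ElnG is active.
Ornithine is present, so TorK is inactive.
Maltulose is present, so KulK is active.
Mn²⁺ is present, so TemZ is inactive.
With repressor ElnG bound, *lomJ* is not transcribed.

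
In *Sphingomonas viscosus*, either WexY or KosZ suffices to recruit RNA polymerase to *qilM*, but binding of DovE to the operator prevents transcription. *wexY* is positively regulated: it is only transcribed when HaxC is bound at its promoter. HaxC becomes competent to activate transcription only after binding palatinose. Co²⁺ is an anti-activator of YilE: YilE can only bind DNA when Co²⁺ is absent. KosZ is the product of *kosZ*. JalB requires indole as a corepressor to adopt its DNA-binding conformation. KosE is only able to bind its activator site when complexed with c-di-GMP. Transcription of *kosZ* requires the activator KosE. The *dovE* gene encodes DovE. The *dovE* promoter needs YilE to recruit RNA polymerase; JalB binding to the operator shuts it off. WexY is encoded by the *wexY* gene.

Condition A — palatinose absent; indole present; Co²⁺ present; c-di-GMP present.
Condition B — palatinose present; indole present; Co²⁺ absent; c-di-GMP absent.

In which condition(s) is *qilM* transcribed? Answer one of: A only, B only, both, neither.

both

Condition A:
Palatinose is absent, so HaxC is inactive.
Required activator HaxC is absent, so *wexY* is not transcribed.
So WexY is not produced.
Indole is present, so JalB is active.
Co²⁺ is present, so YilE is inactive.
With repressor JalB bound, *dovE* is not transcribed.
So DovE is not produced.
c-di-GMP is present, so KosE is active.
No repressor is bound and KosE is active, so *kosZ* is transcribed.
So KosZ is produced and active.
Activator KosZ is present, so *qilM* is transcribed.
→ *qilM* is ON in A.
Condition B:
Palatinose is present, so HaxC is active.
No repressor is bound and HaxC is active, so *wexY* is transcribed.
So WexY is produced and active.
Indole is present, so JalB is active.
Co²⁺ is absent, so YilE is active.
With repressor JalB bound, *dovE* is not transcribed.
So DovE is not produced.
c-di-GMP is absent, so KosE is inactive.
Required activator KosE is absent, so *kosZ* is not transcribed.
So KosZ is not produced.
Activator WexY is present, so *qilM* is transcribed.
→ *qilM* is ON in B.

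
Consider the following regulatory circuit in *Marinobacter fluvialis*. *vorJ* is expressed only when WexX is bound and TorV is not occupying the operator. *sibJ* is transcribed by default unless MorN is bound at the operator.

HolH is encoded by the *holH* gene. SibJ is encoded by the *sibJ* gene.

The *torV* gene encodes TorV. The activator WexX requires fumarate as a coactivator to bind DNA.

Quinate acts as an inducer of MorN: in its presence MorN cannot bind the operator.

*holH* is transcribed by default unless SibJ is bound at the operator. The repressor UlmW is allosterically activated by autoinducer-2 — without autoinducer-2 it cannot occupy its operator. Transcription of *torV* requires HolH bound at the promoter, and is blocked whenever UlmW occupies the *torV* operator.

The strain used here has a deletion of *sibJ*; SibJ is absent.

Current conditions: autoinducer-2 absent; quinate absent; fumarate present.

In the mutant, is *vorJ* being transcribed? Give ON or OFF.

OFF

SibJ is non-functional in this strain, so it has no effect.
With no repressor bound, *holH* is transcribed.
So HolH is produced and active.
Autoinducer-2 is absent, so UlmW is inactive.
No repressor is bound and HolH is active, so *torV* is transcribed.
So TorV is produced and active.
Fumarate is present, so WexX is active.
With repressor TorV bound, *vorJ* is not transcribed.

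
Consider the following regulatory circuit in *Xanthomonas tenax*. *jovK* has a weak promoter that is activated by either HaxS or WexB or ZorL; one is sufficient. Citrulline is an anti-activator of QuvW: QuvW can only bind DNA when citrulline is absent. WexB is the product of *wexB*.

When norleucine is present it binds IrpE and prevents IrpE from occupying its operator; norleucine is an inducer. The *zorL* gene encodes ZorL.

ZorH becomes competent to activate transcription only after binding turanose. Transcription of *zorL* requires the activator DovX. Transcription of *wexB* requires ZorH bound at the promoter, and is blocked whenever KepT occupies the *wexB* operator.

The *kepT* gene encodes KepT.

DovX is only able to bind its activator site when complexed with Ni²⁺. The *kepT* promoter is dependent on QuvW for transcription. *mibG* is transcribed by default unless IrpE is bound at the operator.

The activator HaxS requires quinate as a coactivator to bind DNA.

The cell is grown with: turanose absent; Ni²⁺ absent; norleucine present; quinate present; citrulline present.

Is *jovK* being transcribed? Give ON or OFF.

ON

Quinate is present, so HaxS is active.
Turanose is absent, so ZorH is inactive.
Citrulline is present, so QuvW is inactive.
Required activator QuvW is absent, so *kepT* is not transcribed.
So KepT is not produced.
Required activator ZorH is absent, so *wexB* is not transcribed.
So WexB is not produced.
Ni²⁺ is absent, so DovX is inactive.
Required activator DovX is absent, so *zorL* is not transcribed.
So ZorL is not produced.
Activator HaxS is present, so *jovK* is transcribed.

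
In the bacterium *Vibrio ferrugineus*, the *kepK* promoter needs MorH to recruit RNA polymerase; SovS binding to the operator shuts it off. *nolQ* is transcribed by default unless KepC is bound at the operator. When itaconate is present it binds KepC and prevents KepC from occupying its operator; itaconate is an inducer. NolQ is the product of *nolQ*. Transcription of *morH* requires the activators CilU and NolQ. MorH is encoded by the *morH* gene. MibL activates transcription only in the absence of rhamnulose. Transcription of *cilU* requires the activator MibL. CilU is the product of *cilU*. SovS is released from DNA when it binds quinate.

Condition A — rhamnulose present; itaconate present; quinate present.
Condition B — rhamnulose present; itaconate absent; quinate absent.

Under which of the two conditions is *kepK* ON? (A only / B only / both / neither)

Condition A:
Rhamnulose is present, so MibL is inactive.
Required activator MibL is absent, so *cilU* is not transcribed.
So CilU is not produced.
Itaconate is present, so KepC is inactive.
With no repressor bound, *nolQ* is transcribed.
So NolQ is produced and active.
Required activator CilU is absent, so *morH* is not transcribed.
So MorH is not produced.
Quinate is present, so SovS is inactive.
Required activator MorH is absent, so *kepK* is not transcribed.
→ *kepK* is OFF in A.
Condition B:
Rhamnulose is present, so MibL is inactive.
Required activator MibL is absent, so *cilU* is not transcribed.
So CilU is not produced.
Itaconate is absent, so KepC is active.
With repressor KepC bound, *nolQ* is not transcribed.
So NolQ is not produced.
Required activator CilU is absent, so *morH* is not transcribed.
So MorH is not produced.
Quinate is absent, so SovS is active.
With repressor SovS bound, *kepK* is not transcribed.
→ *kepK* is OFF in B.

neither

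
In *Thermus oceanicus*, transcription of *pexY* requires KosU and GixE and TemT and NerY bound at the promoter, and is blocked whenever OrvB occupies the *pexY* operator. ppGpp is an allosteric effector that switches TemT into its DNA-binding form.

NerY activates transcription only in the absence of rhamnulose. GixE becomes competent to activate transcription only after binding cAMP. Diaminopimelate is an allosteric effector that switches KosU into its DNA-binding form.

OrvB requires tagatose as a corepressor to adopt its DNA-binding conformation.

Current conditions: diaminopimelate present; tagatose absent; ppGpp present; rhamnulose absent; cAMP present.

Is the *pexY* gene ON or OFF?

ON

Diaminopimelate is present, so KosU is active.
Tagatose is absent, so OrvB is inactive.
cAMP is present, so GixE is active.
ppGpp is present, so TemT is active.
Rhamnulose is absent, so NerY is active.
No repressor is bound and KosU and GixE and TemT and NerY are active, so *pexY* is transcribed.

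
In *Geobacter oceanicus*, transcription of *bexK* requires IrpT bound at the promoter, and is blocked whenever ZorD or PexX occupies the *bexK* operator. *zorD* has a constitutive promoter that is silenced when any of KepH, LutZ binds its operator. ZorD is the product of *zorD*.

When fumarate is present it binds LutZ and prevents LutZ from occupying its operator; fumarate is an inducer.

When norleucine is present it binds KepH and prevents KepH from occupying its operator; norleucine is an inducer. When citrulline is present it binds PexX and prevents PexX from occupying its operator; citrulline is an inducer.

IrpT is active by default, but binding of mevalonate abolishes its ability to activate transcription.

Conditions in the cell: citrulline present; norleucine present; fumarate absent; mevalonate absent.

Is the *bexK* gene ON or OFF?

Norleucine is present, so KepH is inactive.
Fumarate is absent, so LutZ is active.
With repressor LutZ bound, *zorD* is not transcribed.
So ZorD is not produced.
Citrulline is present, so PexX is inactive.
Mevalonate is absent, so IrpT is active.
No repressor is bound and IrpT is active, so *bexK* is transcribed.

ON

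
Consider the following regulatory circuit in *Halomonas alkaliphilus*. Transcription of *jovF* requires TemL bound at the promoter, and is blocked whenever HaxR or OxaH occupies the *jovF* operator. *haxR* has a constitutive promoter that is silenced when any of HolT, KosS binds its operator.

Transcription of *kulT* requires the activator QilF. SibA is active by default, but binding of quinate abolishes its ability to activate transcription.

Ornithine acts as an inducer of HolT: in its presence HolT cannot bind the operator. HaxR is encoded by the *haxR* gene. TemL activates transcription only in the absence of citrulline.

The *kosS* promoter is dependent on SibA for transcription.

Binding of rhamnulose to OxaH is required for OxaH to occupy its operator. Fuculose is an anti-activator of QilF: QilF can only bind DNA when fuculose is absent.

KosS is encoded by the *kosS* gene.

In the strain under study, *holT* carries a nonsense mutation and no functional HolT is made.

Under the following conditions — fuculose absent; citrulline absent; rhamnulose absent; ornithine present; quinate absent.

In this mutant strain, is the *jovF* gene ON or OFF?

HolT is non-functional in this strain, so it has no effect.
Quinate is absent, so SibA is active.
No repressor is bound and SibA is active, so *kosS* is transcribed.
So KosS is produced and active.
With repressor KosS bound, *haxR* is not transcribed.
So HaxR is not produced.
Rhamnulose is absent, so OxaH is inactive.
Citrulline is absent, so TemL is active.
No repressor is bound and TemL is active, so *jovF* is transcribed.

ON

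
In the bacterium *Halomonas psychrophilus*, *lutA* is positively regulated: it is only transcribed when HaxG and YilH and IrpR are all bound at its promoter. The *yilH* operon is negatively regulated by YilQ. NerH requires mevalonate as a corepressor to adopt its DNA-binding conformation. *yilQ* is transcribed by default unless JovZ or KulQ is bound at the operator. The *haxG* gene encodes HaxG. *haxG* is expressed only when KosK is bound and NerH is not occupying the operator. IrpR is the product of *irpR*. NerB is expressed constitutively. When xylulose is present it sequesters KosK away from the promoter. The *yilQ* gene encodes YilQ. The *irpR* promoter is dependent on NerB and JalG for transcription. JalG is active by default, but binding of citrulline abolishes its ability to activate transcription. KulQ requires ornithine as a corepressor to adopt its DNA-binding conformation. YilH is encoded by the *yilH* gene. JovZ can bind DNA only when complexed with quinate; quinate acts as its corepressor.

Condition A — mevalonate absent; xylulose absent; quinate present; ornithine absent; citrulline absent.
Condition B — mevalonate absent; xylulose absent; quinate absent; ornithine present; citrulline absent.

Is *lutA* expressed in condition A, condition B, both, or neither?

Condition A:
Mevalonate is absent, so NerH is inactive.
Xylulose is absent, so KosK is active.
No repressor is bound and KosK is active, so *haxG* is transcribed.
So HaxG is produced and active.
Quinate is present, so JovZ is active.
Ornithine is absent, so KulQ is inactive.
With repressor JovZ bound, *yilQ* is not transcribed.
So YilQ is not produced.
With no repressor bound, *yilH* is transcribed.
So YilH is produced and active.
NerB is produced constitutively and is active.
Citrulline is absent, so JalG is active.
No repressor is bound and NerB and JalG are active, so *irpR* is transcribed.
So IrpR is produced and active.
No repressor is bound and HaxG and YilH and IrpR are active, so *lutA* is transcribed.
→ *lutA* is ON in A.
Condition B:
Mevalonate is absent, so NerH is inactive.
Xylulose is absent, so KosK is active.
No repressor is bound and KosK is active, so *haxG* is transcribed.
So HaxG is produced and active.
Quinate is absent, so JovZ is inactive.
Ornithine is present, so KulQ is active.
With repressor KulQ bound, *yilQ* is not transcribed.
So YilQ is not produced.
With no repressor bound, *yilH* is transcribed.
So YilH is produced and active.
NerB is produced constitutively and is active.
Citrulline is absent, so JalG is active.
No repressor is bound and NerB and JalG are active, so *irpR* is transcribed.
So IrpR is produced and active.
No repressor is bound and HaxG and YilH and IrpR are active, so *lutA* is transcribed.
→ *lutA* is ON in B.

both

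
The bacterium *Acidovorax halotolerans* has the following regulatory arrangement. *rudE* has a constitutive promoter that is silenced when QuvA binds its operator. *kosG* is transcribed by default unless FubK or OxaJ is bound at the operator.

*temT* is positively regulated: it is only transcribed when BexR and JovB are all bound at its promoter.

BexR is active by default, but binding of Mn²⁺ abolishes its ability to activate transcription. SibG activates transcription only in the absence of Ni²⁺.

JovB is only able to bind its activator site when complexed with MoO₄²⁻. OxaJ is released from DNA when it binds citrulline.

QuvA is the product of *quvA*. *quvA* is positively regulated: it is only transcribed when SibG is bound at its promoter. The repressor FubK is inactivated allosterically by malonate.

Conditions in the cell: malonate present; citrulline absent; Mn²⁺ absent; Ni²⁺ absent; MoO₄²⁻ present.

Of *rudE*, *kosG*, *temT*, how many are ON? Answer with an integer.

Ni²⁺ is absent, so SibG is active.
No repressor is bound and SibG is active, so *quvA* is transcribed.
So QuvA is produced and active.
With repressor QuvA bound, *rudE* is not transcribed.
→ *rudE* is OFF.
Malonate is present, so FubK is inactive.
Citrulline is absent, so OxaJ is active.
With repressor OxaJ bound, *kosG* is not transcribed.
→ *kosG* is OFF.
Mn²⁺ is absent, so BexR is active.
MoO₄²⁻ is present, so JovB is active.
No repressor is bound and BexR and JovB are active, so *temT* is transcribed.
→ *temT* is ON.
1 of the 3 genes is transcribed.

1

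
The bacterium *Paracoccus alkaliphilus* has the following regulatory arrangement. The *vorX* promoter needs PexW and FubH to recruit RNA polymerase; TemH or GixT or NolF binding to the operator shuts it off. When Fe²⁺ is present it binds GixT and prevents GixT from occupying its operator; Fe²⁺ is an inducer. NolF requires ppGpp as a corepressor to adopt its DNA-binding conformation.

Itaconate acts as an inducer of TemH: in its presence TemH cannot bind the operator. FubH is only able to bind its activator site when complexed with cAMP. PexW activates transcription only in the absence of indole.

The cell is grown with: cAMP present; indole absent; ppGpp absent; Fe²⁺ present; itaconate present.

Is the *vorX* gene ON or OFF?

Indole is absent, so PexW is active.
Itaconate is present, so TemH is inactive.
Fe²⁺ is present, so GixT is inactive.
cAMP is present, so FubH is active.
ppGpp is absent, so NolF is inactive.
No repressor is bound and PexW and FubH are active, so *vorX* is transcribed.

ON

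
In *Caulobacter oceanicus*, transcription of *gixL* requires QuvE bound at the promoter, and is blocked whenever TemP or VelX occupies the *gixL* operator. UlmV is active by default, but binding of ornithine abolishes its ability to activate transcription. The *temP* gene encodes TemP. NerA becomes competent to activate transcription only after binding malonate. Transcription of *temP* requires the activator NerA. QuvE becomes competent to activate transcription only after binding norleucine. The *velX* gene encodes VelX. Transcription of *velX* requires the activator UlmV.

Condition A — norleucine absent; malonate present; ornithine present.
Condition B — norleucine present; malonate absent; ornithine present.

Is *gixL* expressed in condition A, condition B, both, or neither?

B only

Condition A:
Norleucine is absent, so QuvE is inactive.
Malonate is present, so NerA is active.
No repressor is bound and NerA is active, so *temP* is transcribed.
So TemP is produced and active.
Ornithine is present, so UlmV is inactive.
Required activator UlmV is absent, so *velX* is not transcribed.
So VelX is not produced.
With repressor TemP bound, *gixL* is not transcribed.
→ *gixL* is OFF in A.
Condition B:
Norleucine is present, so QuvE is active.
Malonate is absent, so NerA is inactive.
Required activator NerA is absent, so *temP* is not transcribed.
So TemP is not produced.
Ornithine is present, so UlmV is inactive.
Required activator UlmV is absent, so *velX* is not transcribed.
So VelX is not produced.
No repressor is bound and QuvE is active, so *gixL* is transcribed.
→ *gixL* is ON in B.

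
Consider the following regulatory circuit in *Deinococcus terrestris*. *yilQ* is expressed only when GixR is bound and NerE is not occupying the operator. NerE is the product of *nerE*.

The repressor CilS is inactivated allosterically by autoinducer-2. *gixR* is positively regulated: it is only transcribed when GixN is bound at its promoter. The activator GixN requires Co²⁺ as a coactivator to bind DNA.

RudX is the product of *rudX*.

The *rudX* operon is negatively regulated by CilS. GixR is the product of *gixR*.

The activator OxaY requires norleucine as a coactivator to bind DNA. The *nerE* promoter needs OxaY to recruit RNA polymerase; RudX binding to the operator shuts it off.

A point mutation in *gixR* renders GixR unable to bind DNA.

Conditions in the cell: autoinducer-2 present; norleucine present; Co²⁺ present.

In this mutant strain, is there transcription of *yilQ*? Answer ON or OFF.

OFF

GixR is non-functional in this strain, so it has no effect.
Norleucine is present, so OxaY is active.
Autoinducer-2 is present, so CilS is inactive.
With no repressor bound, *rudX* is transcribed.
So RudX is produced and active.
With repressor RudX bound, *nerE* is not transcribed.
So NerE is not produced.
Required activator GixR is absent, so *yilQ* is not transcribed.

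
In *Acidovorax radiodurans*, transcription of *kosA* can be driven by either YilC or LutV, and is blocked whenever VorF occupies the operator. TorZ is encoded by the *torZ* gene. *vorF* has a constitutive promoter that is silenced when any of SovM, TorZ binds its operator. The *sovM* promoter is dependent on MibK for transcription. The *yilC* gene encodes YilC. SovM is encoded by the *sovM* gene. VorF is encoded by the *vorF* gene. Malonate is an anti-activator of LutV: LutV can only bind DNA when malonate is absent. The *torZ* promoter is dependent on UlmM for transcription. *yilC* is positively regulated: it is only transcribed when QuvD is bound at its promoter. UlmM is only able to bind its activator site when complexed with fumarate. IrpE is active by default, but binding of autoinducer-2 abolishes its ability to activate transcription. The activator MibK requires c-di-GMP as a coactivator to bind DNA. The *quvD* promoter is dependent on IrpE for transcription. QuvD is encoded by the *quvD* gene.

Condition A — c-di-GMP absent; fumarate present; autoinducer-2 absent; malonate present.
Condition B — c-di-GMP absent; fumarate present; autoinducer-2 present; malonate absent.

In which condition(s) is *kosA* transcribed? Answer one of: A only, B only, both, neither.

Condition A:
c-di-GMP is absent, so MibK is inactive.
Required activator MibK is absent, so *sovM* is not transcribed.
So SovM is not produced.
Fumarate is present, so UlmM is active.
No repressor is bound and UlmM is active, so *torZ* is transcribed.
So TorZ is produced and active.
With repressor TorZ bound, *vorF* is not transcribed.
So VorF is not produced.
Autoinducer-2 is absent, so IrpE is active.
No repressor is bound and IrpE is active, so *quvD* is transcribed.
So QuvD is produced and active.
No repressor is bound and QuvD is active, so *yilC* is transcribed.
So YilC is produced and active.
Malonate is present, so LutV is inactive.
Activator YilC is present, so *kosA* is transcribed.
→ *kosA* is ON in A.
Condition B:
c-di-GMP is absent, so MibK is inactive.
Required activator MibK is absent, so *sovM* is not transcribed.
So SovM is not produced.
Fumarate is present, so UlmM is active.
No repressor is bound and UlmM is active, so *torZ* is transcribed.
So TorZ is produced and active.
With repressor TorZ bound, *vorF* is not transcribed.
So VorF is not produced.
Autoinducer-2 is present, so IrpE is inactive.
Required activator IrpE is absent, so *quvD* is not transcribed.
So QuvD is not produced.
Required activator QuvD is absent, so *yilC* is not transcribed.
So YilC is not produced.
Malonate is absent, so LutV is active.
Activator LutV is present, so *kosA* is transcribed.
→ *kosA* is ON in B.

both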